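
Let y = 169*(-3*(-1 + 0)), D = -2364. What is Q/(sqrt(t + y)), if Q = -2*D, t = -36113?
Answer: -2364*I*sqrt(35606)/17803 ≈ -25.056*I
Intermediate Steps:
y = 507 (y = 169*(-3*(-1)) = 169*3 = 507)
Q = 4728 (Q = -2*(-2364) = 4728)
Q/(sqrt(t + y)) = 4728/(sqrt(-36113 + 507)) = 4728/(sqrt(-35606)) = 4728/((I*sqrt(35606))) = 4728*(-I*sqrt(35606)/35606) = -2364*I*sqrt(35606)/17803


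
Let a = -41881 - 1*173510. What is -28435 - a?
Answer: 186956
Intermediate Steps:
a = -215391 (a = -41881 - 173510 = -215391)
-28435 - a = -28435 - 1*(-215391) = -28435 + 215391 = 186956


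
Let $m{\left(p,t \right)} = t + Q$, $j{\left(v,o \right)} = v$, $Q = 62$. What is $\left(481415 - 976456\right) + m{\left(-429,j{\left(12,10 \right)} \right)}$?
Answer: $-494967$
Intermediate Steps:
$m{\left(p,t \right)} = 62 + t$ ($m{\left(p,t \right)} = t + 62 = 62 + t$)
$\left(481415 - 976456\right) + m{\left(-429,j{\left(12,10 \right)} \right)} = \left(481415 - 976456\right) + \left(62 + 12\right) = -495041 + 74 = -494967$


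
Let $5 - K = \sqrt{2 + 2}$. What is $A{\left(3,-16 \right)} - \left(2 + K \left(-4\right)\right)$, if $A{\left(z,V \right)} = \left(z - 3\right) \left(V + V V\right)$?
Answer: $10$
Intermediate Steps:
$K = 3$ ($K = 5 - \sqrt{2 + 2} = 5 - \sqrt{4} = 5 - 2 = 3$)
$A{\left(z,V \right)} = \left(-3 + z\right) \left(V + V^{2}\right)$
$A{\left(3,-16 \right)} - \left(2 + K \left(-4\right)\right) = - 16 \left(-3 + 3 - -48 - 48\right) - \left(2 + 3 \left(-4\right)\right) = - 16 \left(-3 + 3 + 48 - 48\right) - \left(2 - 12\right) = \left(-16\right) 0 - -10 = 0 + 10 = 10$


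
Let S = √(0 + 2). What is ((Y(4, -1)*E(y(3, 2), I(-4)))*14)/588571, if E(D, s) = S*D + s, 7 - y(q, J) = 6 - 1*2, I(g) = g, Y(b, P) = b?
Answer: -224/588571 + 168*√2/588571 ≈ 2.3086e-5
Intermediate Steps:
S = √2 ≈ 1.4142
y(q, J) = 3 (y(q, J) = 7 - (6 - 1*2) = 7 - (6 - 2) = 7 - 1*4 = 7 - 4 = 3)
E(D, s) = s + D*√2 (E(D, s) = √2*D + s = D*√2 + s = s + D*√2)
((Y(4, -1)*E(y(3, 2), I(-4)))*14)/588571 = ((4*(-4 + 3*√2))*14)/588571 = ((-16 + 12*√2)*14)*(1/588571) = (-224 + 168*√2)*(1/588571) = -224/588571 + 168*√2/588571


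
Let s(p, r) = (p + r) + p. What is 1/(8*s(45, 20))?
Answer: 1/880 ≈ 0.0011364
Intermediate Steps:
s(p, r) = r + 2*p
1/(8*s(45, 20)) = 1/(8*(20 + 2*45)) = 1/(8*(20 + 90)) = 1/(8*110) = 1/880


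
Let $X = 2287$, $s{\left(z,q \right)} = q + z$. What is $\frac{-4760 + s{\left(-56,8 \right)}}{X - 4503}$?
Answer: $\frac{601}{277} \approx 2.1697$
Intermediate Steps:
$\frac{-4760 + s{\left(-56,8 \right)}}{X - 4503} = \frac{-4760 + \left(8 - 56\right)}{2287 - 4503} = \frac{-4760 - 48}{-2216} = \left(-4808\right) \left(- \frac{1}{2216}\right) = \frac{601}{277}$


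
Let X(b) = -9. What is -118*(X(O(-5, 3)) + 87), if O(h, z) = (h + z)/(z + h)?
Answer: -9204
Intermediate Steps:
O(h, z) = 1 (O(h, z) = (h + z)/(h + z) = 1)
-118*(X(O(-5, 3)) + 87) = -118*(-9 + 87) = -118*78 = -9204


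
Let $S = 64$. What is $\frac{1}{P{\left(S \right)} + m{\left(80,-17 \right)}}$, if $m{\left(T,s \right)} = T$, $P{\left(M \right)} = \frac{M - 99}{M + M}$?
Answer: $\frac{128}{10205} \approx 0.012543$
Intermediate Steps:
$P{\left(M \right)} = \frac{-99 + M}{2 M}$
$\frac{1}{P{\left(S \right)} + m{\left(80,-17 \right)}} = \frac{1}{\frac{-99 + 64}{2 \cdot 64} + 80} = \frac{1}{\frac{1}{2} \cdot \frac{1}{64} \left(-35\right) + 80} = \frac{1}{- \frac{35}{128} + 80} = \frac{1}{\frac{10205}{128}} = \frac{128}{10205}$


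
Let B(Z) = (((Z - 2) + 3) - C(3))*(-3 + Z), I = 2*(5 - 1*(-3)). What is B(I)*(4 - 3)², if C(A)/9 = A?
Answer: -130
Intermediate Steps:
C(A) = 9*A
I = 16 (I = 2*(5 + 3) = 2*8 = 16)
B(Z) = (-26 + Z)*(-3 + Z) (B(Z) = (((Z - 2) + 3) - 9*3)*(-3 + Z) = (((-2 + Z) + 3) - 1*27)*(-3 + Z) = ((1 + Z) - 27)*(-3 + Z) = (-26 + Z)*(-3 + Z))
B(I)*(4 - 3)² = (78 + 16² - 29*16)*(4 - 3)² = (78 + 256 - 464)*1² = -130*1 = -130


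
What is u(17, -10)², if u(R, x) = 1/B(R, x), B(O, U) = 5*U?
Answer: 1/2500 ≈ 0.00040000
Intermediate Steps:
u(R, x) = 1/(5*x)
u(17, -10)² = ((⅕)/(-10))² = ((⅕)*(-⅒))² = (-1/50)² = 1/2500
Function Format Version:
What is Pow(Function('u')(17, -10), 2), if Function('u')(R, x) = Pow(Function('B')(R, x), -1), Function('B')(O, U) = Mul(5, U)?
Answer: Rational(1, 2500) ≈ 0.00040000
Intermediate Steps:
Function('u')(R, x) = Mul(Rational(1, 5), Pow(x, -1)) (Function('u')(R, x) = Pow(Mul(5, x), -1) = Mul(Rational(1, 5), Pow(x, -1)))
Pow(Function('u')(17, -10), 2) = Pow(Mul(Rational(1, 5), Pow(-10, -1)), 2) = Pow(Mul(Rational(1, 5), Rational(-1, 10)), 2) = Pow(Rational(-1, 50), 2) = Rational(1, 2500)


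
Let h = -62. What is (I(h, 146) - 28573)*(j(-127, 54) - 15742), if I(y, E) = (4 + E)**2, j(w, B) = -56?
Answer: 95941254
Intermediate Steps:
(I(h, 146) - 28573)*(j(-127, 54) - 15742) = ((4 + 146)**2 - 28573)*(-56 - 15742) = (150**2 - 28573)*(-15798) = (22500 - 28573)*(-15798) = -6073*(-15798) = 95941254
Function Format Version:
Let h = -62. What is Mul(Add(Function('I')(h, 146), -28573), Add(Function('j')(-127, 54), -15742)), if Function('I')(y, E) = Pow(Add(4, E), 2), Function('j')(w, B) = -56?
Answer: 95941254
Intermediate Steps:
Mul(Add(Function('I')(h, 146), -28573), Add(Function('j')(-127, 54), -15742)) = Mul(Add(Pow(Add(4, 146), 2), -28573), Add(-56, -15742)) = Mul(Add(Pow(150, 2), -28573), -15798) = Mul(Add(22500, -28573), -15798) = Mul(-6073, -15798) = 95941254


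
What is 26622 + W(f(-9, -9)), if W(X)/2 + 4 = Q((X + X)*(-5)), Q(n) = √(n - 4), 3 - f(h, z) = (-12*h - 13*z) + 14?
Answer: 26614 + 4*√589 ≈ 26711.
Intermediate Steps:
f(h, z) = -11 + 12*h + 13*z (f(h, z) = 3 - ((-12*h - 13*z) + 14) = 3 - ((-13*z - 12*h) + 14) = 3 - (14 - 13*z - 12*h) = 3 + (-14 + 12*h + 13*z) = -11 + 12*h + 13*z)
Q(n) = √(-4 + n)
W(X) = -8 + 2*√(-4 - 10*X) (W(X) = -8 + 2*√(-4 + (X + X)*(-5)) = -8 + 2*√(-4 + (2*X)*(-5)) = -8 + 2*√(-4 - 10*X))
26622 + W(f(-9, -9)) = 26622 + (-8 + 2*√(-4 - 10*(-11 + 12*(-9) + 13*(-9)))) = 26622 + (-8 + 2*√(-4 - 10*(-11 - 108 - 117))) = 26622 + (-8 + 2*√(-4 - 10*(-236))) = 26622 + (-8 + 2*√(-4 + 2360)) = 26622 + (-8 + 2*√2356) = 26622 + (-8 + 2*(2*√589)) = 26622 + (-8 + 4*√589) = 26614 + 4*√589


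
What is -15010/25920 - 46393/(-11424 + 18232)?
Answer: -16308683/2205792 ≈ -7.3936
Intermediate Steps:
-15010/25920 - 46393/(-11424 + 18232) = -15010*1/25920 - 46393/6808 = -1501/2592 - 46393*1/6808 = -1501/2592 - 46393/6808 = -16308683/2205792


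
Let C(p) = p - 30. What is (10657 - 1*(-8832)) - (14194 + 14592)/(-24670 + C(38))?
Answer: 240333252/12331 ≈ 19490.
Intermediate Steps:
C(p) = -30 + p
(10657 - 1*(-8832)) - (14194 + 14592)/(-24670 + C(38)) = (10657 - 1*(-8832)) - (14194 + 14592)/(-24670 + (-30 + 38)) = (10657 + 8832) - 28786/(-24670 + 8) = 19489 - 28786/(-24662) = 19489 - 28786*(-1)/24662 = 19489 - 1*(-14393/12331) = 19489 + 14393/12331 = 240333252/12331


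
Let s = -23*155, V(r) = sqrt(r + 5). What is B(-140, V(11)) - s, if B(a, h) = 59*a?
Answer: -4695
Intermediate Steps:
V(r) = sqrt(5 + r)
s = -3565
B(-140, V(11)) - s = 59*(-140) - 1*(-3565) = -8260 + 3565 = -4695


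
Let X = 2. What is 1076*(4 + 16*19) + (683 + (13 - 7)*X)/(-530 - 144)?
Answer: 223368297/674 ≈ 3.3141e+5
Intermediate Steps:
1076*(4 + 16*19) + (683 + (13 - 7)*X)/(-530 - 144) = 1076*(4 + 16*19) + (683 + (13 - 7)*2)/(-530 - 144) = 1076*(4 + 304) + (683 + 6*2)/(-674) = 1076*308 + (683 + 12)*(-1/674) = 331408 + 695*(-1/674) = 331408 - 695/674 = 223368297/674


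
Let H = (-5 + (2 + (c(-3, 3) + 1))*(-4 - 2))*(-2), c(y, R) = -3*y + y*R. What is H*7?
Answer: 322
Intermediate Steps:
c(y, R) = -3*y + R*y
H = 46 (H = (-5 + (2 + (-3*(-3 + 3) + 1))*(-4 - 2))*(-2) = (-5 + (2 + (-3*0 + 1))*(-6))*(-2) = (-5 + (2 + (0 + 1))*(-6))*(-2) = (-5 + (2 + 1)*(-6))*(-2) = (-5 + 3*(-6))*(-2) = (-5 - 18)*(-2) = -23*(-2) = 46)
H*7 = 46*7 = 322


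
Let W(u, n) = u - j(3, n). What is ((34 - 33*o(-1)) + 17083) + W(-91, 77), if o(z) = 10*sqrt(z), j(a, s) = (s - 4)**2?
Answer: 11697 - 330*I ≈ 11697.0 - 330.0*I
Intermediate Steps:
j(a, s) = (-4 + s)**2
W(u, n) = u - (-4 + n)**2
((34 - 33*o(-1)) + 17083) + W(-91, 77) = ((34 - 330*sqrt(-1)) + 17083) + (-91 - (-4 + 77)**2) = ((34 - 330*I) + 17083) + (-91 - 1*73**2) = ((34 - 330*I) + 17083) + (-91 - 1*5329) = (17117 - 330*I) + (-91 - 5329) = (17117 - 330*I) - 5420 = 11697 - 330*I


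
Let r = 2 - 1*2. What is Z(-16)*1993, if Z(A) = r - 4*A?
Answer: 127552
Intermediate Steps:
r = 0 (r = 2 - 2 = 0)
Z(A) = -4*A (Z(A) = 0 - 4*A = -4*A)
Z(-16)*1993 = -4*(-16)*1993 = 64*1993 = 127552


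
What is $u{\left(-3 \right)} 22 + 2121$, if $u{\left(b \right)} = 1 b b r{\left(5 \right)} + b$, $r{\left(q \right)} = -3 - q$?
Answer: $471$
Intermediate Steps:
$u{\left(b \right)} = b - 8 b^{2}$ ($u{\left(b \right)} = 1 b b \left(-3 - 5\right) + b = b b \left(-3 - 5\right) + b = b^{2} \left(-8\right) + b = - 8 b^{2} + b = b - 8 b^{2}$)
$u{\left(-3 \right)} 22 + 2121 = - 3 \left(1 - -24\right) 22 + 2121 = - 3 \left(1 + 24\right) 22 + 2121 = \left(-3\right) 25 \cdot 22 + 2121 = \left(-75\right) 22 + 2121 = -1650 + 2121 = 471$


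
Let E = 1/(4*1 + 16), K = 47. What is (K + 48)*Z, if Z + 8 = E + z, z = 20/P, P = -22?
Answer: -37031/44 ≈ -841.61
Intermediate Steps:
E = 1/20 (E = 1/(4 + 16) = 1/20 ≈ 0.050000)
z = -10/11 (z = 20/(-22) = 20*(-1/22) = -10/11 ≈ -0.90909)
Z = -1949/220 (Z = -8 + (1/20 - 10/11) = -8 - 189/220 = -1949/220 ≈ -8.8591)
(K + 48)*Z = (47 + 48)*(-1949/220) = 95*(-1949/220) = -37031/44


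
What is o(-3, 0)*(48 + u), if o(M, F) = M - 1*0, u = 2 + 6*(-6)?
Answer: -42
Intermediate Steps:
u = -34 (u = 2 - 36 = -34)
o(M, F) = M (o(M, F) = M + 0 = M)
o(-3, 0)*(48 + u) = -3*(48 - 34) = -3*14 = -42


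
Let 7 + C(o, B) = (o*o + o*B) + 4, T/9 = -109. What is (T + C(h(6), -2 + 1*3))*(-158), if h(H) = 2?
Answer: 154524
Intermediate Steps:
T = -981 (T = 9*(-109) = -981)
C(o, B) = -3 + o**2 + B*o (C(o, B) = -7 + ((o*o + o*B) + 4) = -7 + ((o**2 + B*o) + 4) = -7 + (4 + o**2 + B*o) = -3 + o**2 + B*o)
(T + C(h(6), -2 + 1*3))*(-158) = (-981 + (-3 + 2**2 + (-2 + 1*3)*2))*(-158) = (-981 + (-3 + 4 + (-2 + 3)*2))*(-158) = (-981 + (-3 + 4 + 1*2))*(-158) = (-981 + (-3 + 4 + 2))*(-158) = (-981 + 3)*(-158) = -978*(-158) = 154524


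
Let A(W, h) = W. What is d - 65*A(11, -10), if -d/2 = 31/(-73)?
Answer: -52133/73 ≈ -714.15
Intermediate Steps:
d = 62/73 (d = -62/(-73) = -62*(-1)/73 = -2*(-31/73) = 62/73 ≈ 0.84931)
d - 65*A(11, -10) = 62/73 - 65*11 = 62/73 - 715 = -52133/73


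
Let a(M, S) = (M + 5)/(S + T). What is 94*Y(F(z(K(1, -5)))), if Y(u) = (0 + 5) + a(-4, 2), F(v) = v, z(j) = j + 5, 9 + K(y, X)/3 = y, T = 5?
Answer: 3384/7 ≈ 483.43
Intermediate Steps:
a(M, S) = (5 + M)/(5 + S) (a(M, S) = (M + 5)/(S + 5) = (5 + M)/(5 + S))
K(y, X) = -27 + 3*y
z(j) = 5 + j
Y(u) = 36/7 (Y(u) = (0 + 5) + (5 - 4)/(5 + 2) = 5 + 1/7 = 5 + (⅐)*1 = 5 + ⅐ = 36/7)
94*Y(F(z(K(1, -5)))) = 94*(36/7) = 3384/7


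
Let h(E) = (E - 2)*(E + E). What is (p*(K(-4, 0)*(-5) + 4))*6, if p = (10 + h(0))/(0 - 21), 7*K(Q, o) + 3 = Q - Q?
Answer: -860/49 ≈ -17.551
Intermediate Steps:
K(Q, o) = -3/7 (K(Q, o) = -3/7 + (Q - Q)/7 = -3/7 + (1/7)*0 = -3/7 + 0 = -3/7)
h(E) = 2*E*(-2 + E) (h(E) = (-2 + E)*(2*E) = 2*E*(-2 + E))
p = -10/21 (p = (10 + 2*0*(-2 + 0))/(0 - 21) = (10 + 2*0*(-2))/(-21) = (10 + 0)*(-1/21) = 10*(-1/21) = -10/21 ≈ -0.47619)
(p*(K(-4, 0)*(-5) + 4))*6 = -10*(-3/7*(-5) + 4)/21*6 = -10*(15/7 + 4)/21*6 = -10/21*43/7*6 = -430/147*6 = -860/49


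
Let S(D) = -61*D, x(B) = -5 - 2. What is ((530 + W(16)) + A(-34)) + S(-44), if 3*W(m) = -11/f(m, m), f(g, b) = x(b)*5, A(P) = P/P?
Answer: 337586/105 ≈ 3215.1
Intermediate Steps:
x(B) = -7
A(P) = 1
f(g, b) = -35 (f(g, b) = -7*5 = -35)
W(m) = 11/105 (W(m) = (-11/(-35))/3 = (-11*(-1/35))/3 = (1/3)*(11/35) = 11/105)
((530 + W(16)) + A(-34)) + S(-44) = ((530 + 11/105) + 1) - 61*(-44) = (55661/105 + 1) + 2684 = 55766/105 + 2684 = 337586/105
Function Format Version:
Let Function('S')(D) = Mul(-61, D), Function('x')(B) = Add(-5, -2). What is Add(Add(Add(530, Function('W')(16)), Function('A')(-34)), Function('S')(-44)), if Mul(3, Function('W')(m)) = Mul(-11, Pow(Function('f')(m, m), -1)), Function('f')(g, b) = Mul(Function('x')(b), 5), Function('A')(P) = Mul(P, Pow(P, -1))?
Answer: Rational(337586, 105) ≈ 3215.1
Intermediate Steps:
Function('x')(B) = -7
Function('A')(P) = 1
Function('f')(g, b) = -35 (Function('f')(g, b) = Mul(-7, 5) = -35)
Function('W')(m) = Rational(11, 105) (Function('W')(m) = Mul(Rational(1, 3), Mul(-11, Pow(-35, -1))) = Mul(Rational(1, 3), Mul(-11, Rational(-1, 35))) = Mul(Rational(1, 3), Rational(11, 35)) = Rational(11, 105))
Add(Add(Add(530, Function('W')(16)), Function('A')(-34)), Function('S')(-44)) = Add(Add(Add(530, Rational(11, 105)), 1), Mul(-61, -44)) = Add(Add(Rational(55661, 105), 1), 2684) = Add(Rational(55766, 105), 2684) = Rational(337586, 105)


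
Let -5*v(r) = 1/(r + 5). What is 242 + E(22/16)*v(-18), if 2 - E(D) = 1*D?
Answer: 25169/104 ≈ 242.01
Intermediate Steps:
E(D) = 2 - D
v(r) = -1/(5*(5 + r)) (v(r) = -1/(5*(r + 5)) = -1/(5*(5 + r)))
242 + E(22/16)*v(-18) = 242 + (2 - 22/16)*(-1/(25 + 5*(-18))) = 242 + (2 - 22/16)*(-1/(25 - 90)) = 242 + (2 - 1*11/8)*(-1/(-65)) = 242 + (2 - 11/8)*(-1*(-1/65)) = 242 + (5/8)*(1/65) = 242 + 1/104 = 25169/104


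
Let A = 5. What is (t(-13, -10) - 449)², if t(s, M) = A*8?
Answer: 167281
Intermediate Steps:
t(s, M) = 40 (t(s, M) = 5*8 = 40)
(t(-13, -10) - 449)² = (40 - 449)² = (-409)² = 167281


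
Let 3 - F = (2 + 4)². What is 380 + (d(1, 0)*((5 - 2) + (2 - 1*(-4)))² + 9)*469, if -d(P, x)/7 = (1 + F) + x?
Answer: 8514137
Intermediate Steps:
F = -33 (F = 3 - (2 + 4)² = 3 - 1*6² = 3 - 1*36 = 3 - 36 = -33)
d(P, x) = 224 - 7*x (d(P, x) = -7*((1 - 33) + x) = -7*(-32 + x) = 224 - 7*x)
380 + (d(1, 0)*((5 - 2) + (2 - 1*(-4)))² + 9)*469 = 380 + ((224 - 7*0)*((5 - 2) + (2 - 1*(-4)))² + 9)*469 = 380 + ((224 + 0)*(3 + (2 + 4))² + 9)*469 = 380 + (224*(3 + 6)² + 9)*469 = 380 + (224*9² + 9)*469 = 380 + (224*81 + 9)*469 = 380 + (18144 + 9)*469 = 380 + 18153*469 = 380 + 8513757 = 8514137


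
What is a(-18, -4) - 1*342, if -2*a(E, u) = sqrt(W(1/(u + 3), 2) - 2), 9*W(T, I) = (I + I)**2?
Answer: -342 - I*sqrt(2)/6 ≈ -342.0 - 0.2357*I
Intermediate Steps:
W(T, I) = 4*I**2/9 (W(T, I) = (I + I)**2/9 = (2*I)**2/9 = (4*I**2)/9 = 4*I**2/9)
a(E, u) = -I*sqrt(2)/6 (a(E, u) = -sqrt((4/9)*2**2 - 2)/2 = -sqrt((4/9)*4 - 2)/2 = -sqrt(16/9 - 2)/2 = -I*sqrt(2)/6)
a(-18, -4) - 1*342 = -I*sqrt(2)/6 - 1*342 = -I*sqrt(2)/6 - 342 = -342 - I*sqrt(2)/6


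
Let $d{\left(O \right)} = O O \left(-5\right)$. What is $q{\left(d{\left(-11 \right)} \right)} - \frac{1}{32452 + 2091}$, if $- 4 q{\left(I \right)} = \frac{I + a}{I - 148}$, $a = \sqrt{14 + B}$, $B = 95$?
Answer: $- \frac{20901527}{104043516} + \frac{\sqrt{109}}{3012} \approx -0.19743$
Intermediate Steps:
$a = \sqrt{109}$ ($a = \sqrt{14 + 95} = \sqrt{109} \approx 10.44$)
$d{\left(O \right)} = - 5 O^{2}$ ($d{\left(O \right)} = O^{2} \left(-5\right) = - 5 O^{2}$)
$q{\left(I \right)} = - \frac{I + \sqrt{109}}{4 \left(-148 + I\right)}$ ($q{\left(I \right)} = - \frac{\left(I + \sqrt{109}\right) \frac{1}{I - 148}}{4} = - \frac{\left(I + \sqrt{109}\right) \frac{1}{-148 + I}}{4} = - \frac{\frac{1}{-148 + I} \left(I + \sqrt{109}\right)}{4} = - \frac{I + \sqrt{109}}{4 \left(-148 + I\right)}$)
$q{\left(d{\left(-11 \right)} \right)} - \frac{1}{32452 + 2091} = \frac{- \left(-5\right) \left(-11\right)^{2} - \sqrt{109}}{4 \left(-148 - 5 \left(-11\right)^{2}\right)} - \frac{1}{32452 + 2091} = \frac{- \left(-5\right) 121 - \sqrt{109}}{4 \left(-148 - 605\right)} - \frac{1}{34543} = \frac{\left(-1\right) \left(-605\right) - \sqrt{109}}{4 \left(-148 - 605\right)} - \frac{1}{34543} = \frac{605 - \sqrt{109}}{4 \left(-753\right)} - \frac{1}{34543} = \frac{1}{4} \left(- \frac{1}{753}\right) \left(605 - \sqrt{109}\right) - \frac{1}{34543} = \left(- \frac{605}{3012} + \frac{\sqrt{109}}{3012}\right) - \frac{1}{34543} = - \frac{20901527}{104043516} + \frac{\sqrt{109}}{3012}$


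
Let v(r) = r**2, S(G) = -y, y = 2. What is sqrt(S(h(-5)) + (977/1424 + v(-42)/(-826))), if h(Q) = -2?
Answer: I*sqrt(1521808063)/21004 ≈ 1.8573*I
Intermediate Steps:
S(G) = -2 (S(G) = -1*2 = -2)
sqrt(S(h(-5)) + (977/1424 + v(-42)/(-826))) = sqrt(-2 + (977/1424 + (-42)**2/(-826))) = sqrt(-2 + (977*(1/1424) + 1764*(-1/826))) = sqrt(-2 + (977/1424 - 126/59)) = sqrt(-2 - 121781/84016) = sqrt(-289813/84016) = I*sqrt(1521808063)/21004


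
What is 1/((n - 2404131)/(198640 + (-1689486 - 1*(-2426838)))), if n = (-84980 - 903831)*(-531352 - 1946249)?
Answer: 116999/306234589785 ≈ 3.8206e-7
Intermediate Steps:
n = 2449879122411 (n = -988811*(-2477601) = 2449879122411)
1/((n - 2404131)/(198640 + (-1689486 - 1*(-2426838)))) = 1/((2449879122411 - 2404131)/(198640 + (-1689486 - 1*(-2426838)))) = 1/(2449876718280/(198640 + (-1689486 + 2426838))) = 1/(2449876718280/(198640 + 737352)) = 1/(2449876718280/935992) = 1/(2449876718280*(1/935992)) = 1/(306234589785/116999) = 116999/306234589785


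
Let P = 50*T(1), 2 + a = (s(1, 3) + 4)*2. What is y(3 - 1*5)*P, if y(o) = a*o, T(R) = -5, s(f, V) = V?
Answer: 6000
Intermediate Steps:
a = 12 (a = -2 + (3 + 4)*2 = -2 + 7*2 = -2 + 14 = 12)
y(o) = 12*o
P = -250 (P = 50*(-5) = -250)
y(3 - 1*5)*P = (12*(3 - 1*5))*(-250) = (12*(3 - 5))*(-250) = (12*(-2))*(-250) = -24*(-250) = 6000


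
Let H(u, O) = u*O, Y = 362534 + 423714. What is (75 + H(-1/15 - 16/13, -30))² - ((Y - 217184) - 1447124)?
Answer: 150585501/169 ≈ 8.9104e+5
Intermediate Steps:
Y = 786248
H(u, O) = O*u
(75 + H(-1/15 - 16/13, -30))² - ((Y - 217184) - 1447124) = (75 - 30*(-1/15 - 16/13))² - ((786248 - 217184) - 1447124) = (75 - 30*(-1*1/15 - 16*1/13))² - (569064 - 1447124) = (75 - 30*(-1/15 - 16/13))² - 1*(-878060) = (75 - 30*(-253/195))² + 878060 = (75 + 506/13)² + 878060 = (1481/13)² + 878060 = 2193361/169 + 878060 = 150585501/169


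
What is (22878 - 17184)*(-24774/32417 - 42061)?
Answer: -7763861305434/32417 ≈ -2.3950e+8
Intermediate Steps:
(22878 - 17184)*(-24774/32417 - 42061) = 5694*(-24774*1/32417 - 42061) = 5694*(-24774/32417 - 42061) = 5694*(-1363516211/32417) = -7763861305434/32417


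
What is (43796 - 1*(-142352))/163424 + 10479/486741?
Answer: 7693198647/6628763432 ≈ 1.1606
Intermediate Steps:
(43796 - 1*(-142352))/163424 + 10479/486741 = (43796 + 142352)*(1/163424) + 10479*(1/486741) = 186148*(1/163424) + 3493/162247 = 46537/40856 + 3493/162247 = 7693198647/6628763432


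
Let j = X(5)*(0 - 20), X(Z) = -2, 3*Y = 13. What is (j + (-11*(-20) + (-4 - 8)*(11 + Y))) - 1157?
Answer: -1081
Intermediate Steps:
Y = 13/3 (Y = (1/3)*13 = 13/3 ≈ 4.3333)
j = 40 (j = -2*(0 - 20) = -2*(-20) = 40)
(j + (-11*(-20) + (-4 - 8)*(11 + Y))) - 1157 = (40 + (-11*(-20) + (-4 - 8)*(11 + 13/3))) - 1157 = (40 + (220 - 12*46/3)) - 1157 = (40 + (220 - 184)) - 1157 = (40 + 36) - 1157 = 76 - 1157 = -1081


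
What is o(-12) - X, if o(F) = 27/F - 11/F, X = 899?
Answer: -2701/3 ≈ -900.33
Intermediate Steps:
o(F) = 16/F
o(-12) - X = 16/(-12) - 1*899 = 16*(-1/12) - 899 = -4/3 - 899 = -2701/3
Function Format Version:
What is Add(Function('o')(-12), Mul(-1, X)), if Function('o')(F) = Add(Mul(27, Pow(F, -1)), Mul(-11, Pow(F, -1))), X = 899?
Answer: Rational(-2701, 3) ≈ -900.33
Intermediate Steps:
Function('o')(F) = Mul(16, Pow(F, -1))
Add(Function('o')(-12), Mul(-1, X)) = Add(Mul(16, Pow(-12, -1)), Mul(-1, 899)) = Add(Mul(16, Rational(-1, 12)), -899) = Add(Rational(-4, 3), -899) = Rational(-2701, 3)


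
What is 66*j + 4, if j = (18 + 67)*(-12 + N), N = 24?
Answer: 67324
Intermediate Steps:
j = 1020 (j = (18 + 67)*(-12 + 24) = 85*12 = 1020)
66*j + 4 = 66*1020 + 4 = 67320 + 4 = 67324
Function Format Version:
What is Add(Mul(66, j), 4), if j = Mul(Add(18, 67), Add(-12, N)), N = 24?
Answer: 67324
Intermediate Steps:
j = 1020 (j = Mul(Add(18, 67), Add(-12, 24)) = Mul(85, 12) = 1020)
Add(Mul(66, j), 4) = Add(Mul(66, 1020), 4) = Add(67320, 4) = 67324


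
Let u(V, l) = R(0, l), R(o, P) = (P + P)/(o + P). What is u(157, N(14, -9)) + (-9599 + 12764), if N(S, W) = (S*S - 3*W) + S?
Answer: 3167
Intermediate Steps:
N(S, W) = S + S² - 3*W (N(S, W) = (S² - 3*W) + S = S + S² - 3*W)
R(o, P) = 2*P/(P + o) (R(o, P) = (2*P)/(P + o) = 2*P/(P + o))
u(V, l) = 2 (u(V, l) = 2*l/(l + 0) = 2*l/l = 2)
u(157, N(14, -9)) + (-9599 + 12764) = 2 + (-9599 + 12764) = 2 + 3165 = 3167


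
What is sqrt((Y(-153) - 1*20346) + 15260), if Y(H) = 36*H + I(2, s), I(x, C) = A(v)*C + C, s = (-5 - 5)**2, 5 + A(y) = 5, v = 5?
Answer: 3*I*sqrt(1166) ≈ 102.44*I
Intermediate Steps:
A(y) = 0 (A(y) = -5 + 5 = 0)
s = 100 (s = (-10)**2 = 100)
I(x, C) = C (I(x, C) = 0*C + C = 0 + C = C)
Y(H) = 100 + 36*H (Y(H) = 36*H + 100 = 100 + 36*H)
sqrt((Y(-153) - 1*20346) + 15260) = sqrt(((100 + 36*(-153)) - 1*20346) + 15260) = sqrt(((100 - 5508) - 20346) + 15260) = sqrt((-5408 - 20346) + 15260) = sqrt(-25754 + 15260) = sqrt(-10494) = 3*I*sqrt(1166)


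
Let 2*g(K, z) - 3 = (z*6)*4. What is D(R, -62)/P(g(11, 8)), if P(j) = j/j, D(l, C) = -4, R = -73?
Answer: -4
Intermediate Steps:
g(K, z) = 3/2 + 12*z (g(K, z) = 3/2 + ((z*6)*4)/2 = 3/2 + ((6*z)*4)/2 = 3/2 + (24*z)/2 = 3/2 + 12*z)
P(j) = 1
D(R, -62)/P(g(11, 8)) = -4/1 = -4*1 = -4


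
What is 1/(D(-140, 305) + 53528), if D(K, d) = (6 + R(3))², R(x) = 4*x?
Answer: 1/53852 ≈ 1.8569e-5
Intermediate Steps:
D(K, d) = 324 (D(K, d) = (6 + 4*3)² = (6 + 12)² = 18² = 324)
1/(D(-140, 305) + 53528) = 1/(324 + 53528) = 1/53852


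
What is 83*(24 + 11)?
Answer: 2905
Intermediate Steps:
83*(24 + 11) = 83*35 = 2905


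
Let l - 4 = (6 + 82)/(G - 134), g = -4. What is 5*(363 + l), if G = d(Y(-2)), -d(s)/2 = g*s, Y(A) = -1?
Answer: 130065/71 ≈ 1831.9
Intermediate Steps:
d(s) = 8*s (d(s) = -(-8)*s = 8*s)
G = -8 (G = 8*(-1) = -8)
l = 240/71 (l = 4 + (6 + 82)/(-8 - 134) = 4 + 88/(-142) = 4 + 88*(-1/142) = 4 - 44/71 = 240/71 ≈ 3.3803)
5*(363 + l) = 5*(363 + 240/71) = 5*(26013/71) = 130065/71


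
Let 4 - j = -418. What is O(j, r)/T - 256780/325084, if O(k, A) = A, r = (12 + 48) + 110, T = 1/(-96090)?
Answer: -1327586230495/81271 ≈ -1.6335e+7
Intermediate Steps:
j = 422 (j = 4 - 1*(-418) = 4 + 418 = 422)
T = -1/96090 ≈ -1.0407e-5
r = 170 (r = 60 + 110 = 170)
O(j, r)/T - 256780/325084 = 170/(-1/96090) - 256780/325084 = 170*(-96090) - 256780*1/325084 = -16335300 - 64195/81271 = -1327586230495/81271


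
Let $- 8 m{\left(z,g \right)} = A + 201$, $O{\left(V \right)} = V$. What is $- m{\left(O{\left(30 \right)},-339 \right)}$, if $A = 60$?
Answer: $\frac{261}{8} \approx 32.625$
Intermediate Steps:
$m{\left(z,g \right)} = - \frac{261}{8}$ ($m{\left(z,g \right)} = - \frac{60 + 201}{8} = \left(- \frac{1}{8}\right) 261 = - \frac{261}{8}$)
$- m{\left(O{\left(30 \right)},-339 \right)} = \left(-1\right) \left(- \frac{261}{8}\right) = \frac{261}{8}$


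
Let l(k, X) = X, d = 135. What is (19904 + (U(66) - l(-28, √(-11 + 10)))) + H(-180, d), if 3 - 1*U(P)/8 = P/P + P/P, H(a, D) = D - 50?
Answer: 19997 - I ≈ 19997.0 - 1.0*I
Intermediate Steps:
H(a, D) = -50 + D
U(P) = 8 (U(P) = 24 - 8*(P/P + P/P) = 24 - 8*(1 + 1) = 24 - 8*2 = 24 - 16 = 8)
(19904 + (U(66) - l(-28, √(-11 + 10)))) + H(-180, d) = (19904 + (8 - √(-11 + 10))) + (-50 + 135) = (19904 + (8 - √(-1))) + 85 = (19904 + (8 - I)) + 85 = (19912 - I) + 85 = 19997 - I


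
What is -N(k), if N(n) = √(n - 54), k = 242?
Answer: -2*√47 ≈ -13.711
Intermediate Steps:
N(n) = √(-54 + n)
-N(k) = -√(-54 + 242) = -√188 = -2*√47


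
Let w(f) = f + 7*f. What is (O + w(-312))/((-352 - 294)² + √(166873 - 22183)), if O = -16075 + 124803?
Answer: 22166156656/87076249583 - 53116*√144690/87076249583 ≈ 0.25433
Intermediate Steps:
w(f) = 8*f
O = 108728
(O + w(-312))/((-352 - 294)² + √(166873 - 22183)) = (108728 + 8*(-312))/((-352 - 294)² + √(166873 - 22183)) = (108728 - 2496)/((-646)² + √144690) = 106232/(417316 + √144690)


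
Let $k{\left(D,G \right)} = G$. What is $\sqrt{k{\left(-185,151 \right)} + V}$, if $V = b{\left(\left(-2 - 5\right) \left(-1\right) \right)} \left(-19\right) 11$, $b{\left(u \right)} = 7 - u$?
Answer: $\sqrt{151} \approx 12.288$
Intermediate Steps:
$V = 0$ ($V = \left(7 - \left(-2 - 5\right) \left(-1\right)\right) \left(-19\right) 11 = \left(7 - \left(-7\right) \left(-1\right)\right) \left(-19\right) 11 = \left(7 - 7\right) \left(-19\right) 11 = 0 \left(-19\right) 11 = 0 \cdot 11 = 0$)
$\sqrt{k{\left(-185,151 \right)} + V} = \sqrt{151 + 0} = \sqrt{151}$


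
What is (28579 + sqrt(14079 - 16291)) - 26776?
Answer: 1803 + 2*I*sqrt(553) ≈ 1803.0 + 47.032*I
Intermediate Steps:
(28579 + sqrt(14079 - 16291)) - 26776 = (28579 + sqrt(-2212)) - 26776 = (28579 + 2*I*sqrt(553)) - 26776 = 1803 + 2*I*sqrt(553)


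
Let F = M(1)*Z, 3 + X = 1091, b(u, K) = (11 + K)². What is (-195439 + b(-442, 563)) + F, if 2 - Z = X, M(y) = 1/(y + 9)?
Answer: 669642/5 ≈ 1.3393e+5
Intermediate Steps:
M(y) = 1/(9 + y)
X = 1088 (X = -3 + 1091 = 1088)
Z = -1086 (Z = 2 - 1*1088 = 2 - 1088 = -1086)
F = -543/5 (F = -1086/(9 + 1) = -1086/10 = (⅒)*(-1086) = -543/5 ≈ -108.60)
(-195439 + b(-442, 563)) + F = (-195439 + (11 + 563)²) - 543/5 = (-195439 + 574²) - 543/5 = (-195439 + 329476) - 543/5 = 134037 - 543/5 = 669642/5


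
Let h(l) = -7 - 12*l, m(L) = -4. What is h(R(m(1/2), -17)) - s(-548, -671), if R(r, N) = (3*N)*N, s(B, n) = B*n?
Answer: -378119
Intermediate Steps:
R(r, N) = 3*N²
h(R(m(1/2), -17)) - s(-548, -671) = (-7 - 36*(-17)²) - (-548)*(-671) = (-7 - 36*289) - 1*367708 = (-7 - 12*867) - 367708 = (-7 - 10404) - 367708 = -10411 - 367708 = -378119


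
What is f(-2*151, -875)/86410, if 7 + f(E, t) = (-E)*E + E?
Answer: -91513/86410 ≈ -1.0591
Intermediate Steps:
f(E, t) = -7 + E - E² (f(E, t) = -7 + ((-E)*E + E) = -7 + (-E² + E) = -7 + (E - E²) = -7 + E - E²)
f(-2*151, -875)/86410 = (-7 - 2*151 - (-2*151)²)/86410 = (-7 - 302 - 1*(-302)²)*(1/86410) = (-7 - 302 - 1*91204)*(1/86410) = (-7 - 302 - 91204)*(1/86410) = -91513*1/86410 = -91513/86410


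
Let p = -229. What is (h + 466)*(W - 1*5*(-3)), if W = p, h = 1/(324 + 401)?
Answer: -72300114/725 ≈ -99724.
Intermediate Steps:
h = 1/725 ≈ 0.0013793
W = -229
(h + 466)*(W - 1*5*(-3)) = (1/725 + 466)*(-229 - 1*5*(-3)) = 337851*(-229 - 5*(-3))/725 = 337851*(-229 + 15)/725 = (337851/725)*(-214) = -72300114/725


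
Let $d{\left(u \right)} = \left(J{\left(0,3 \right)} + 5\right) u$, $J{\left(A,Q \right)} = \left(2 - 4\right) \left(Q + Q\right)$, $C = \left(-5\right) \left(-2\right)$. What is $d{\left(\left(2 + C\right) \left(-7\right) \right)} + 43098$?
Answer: $43686$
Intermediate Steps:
$C = 10$
$J{\left(A,Q \right)} = - 4 Q$ ($J{\left(A,Q \right)} = - 2 \cdot 2 Q = - 4 Q$)
$d{\left(u \right)} = - 7 u$ ($d{\left(u \right)} = \left(\left(-4\right) 3 + 5\right) u = \left(-12 + 5\right) u = - 7 u$)
$d{\left(\left(2 + C\right) \left(-7\right) \right)} + 43098 = - 7 \left(2 + 10\right) \left(-7\right) + 43098 = - 7 \cdot 12 \left(-7\right) + 43098 = \left(-7\right) \left(-84\right) + 43098 = 588 + 43098 = 43686$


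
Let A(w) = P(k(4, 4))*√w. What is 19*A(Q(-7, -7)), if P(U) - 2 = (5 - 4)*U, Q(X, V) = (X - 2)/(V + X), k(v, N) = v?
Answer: 171*√14/7 ≈ 91.403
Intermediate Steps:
Q(X, V) = (-2 + X)/(V + X)
P(U) = 2 + U (P(U) = 2 + (5 - 4)*U = 2 + 1*U = 2 + U)
A(w) = 6*√w (A(w) = (2 + 4)*√w = 6*√w)
19*A(Q(-7, -7)) = 19*(6*√((-2 - 7)/(-7 - 7))) = 19*(6*√(-9/(-14))) = 19*(6*√(-1/14*(-9))) = 19*(6*√(9/14)) = 19*(6*(3*√14/14)) = 19*(9*√14/7) = 171*√14/7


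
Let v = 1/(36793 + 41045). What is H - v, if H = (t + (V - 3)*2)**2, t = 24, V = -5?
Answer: 4981631/77838 ≈ 64.000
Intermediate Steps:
H = 64 (H = (24 + (-5 - 3)*2)**2 = (24 - 8*2)**2 = (24 - 16)**2 = 8**2 = 64)
v = 1/77838 ≈ 1.2847e-5
H - v = 64 - 1*1/77838 = 64 - 1/77838 = 4981631/77838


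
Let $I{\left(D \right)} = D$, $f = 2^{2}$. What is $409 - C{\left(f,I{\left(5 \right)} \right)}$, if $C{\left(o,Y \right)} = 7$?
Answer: $402$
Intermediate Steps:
$f = 4$
$409 - C{\left(f,I{\left(5 \right)} \right)} = 409 - 7 = 402$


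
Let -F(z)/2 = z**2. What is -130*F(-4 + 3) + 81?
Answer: 341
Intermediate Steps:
F(z) = -2*z**2
-130*F(-4 + 3) + 81 = -(-260)*(-4 + 3)**2 + 81 = -(-260)*(-1)**2 + 81 = -(-260) + 81 = -130*(-2) + 81 = 260 + 81 = 341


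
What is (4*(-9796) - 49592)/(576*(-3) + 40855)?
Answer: -88776/39127 ≈ -2.2689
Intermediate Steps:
(4*(-9796) - 49592)/(576*(-3) + 40855) = (-39184 - 49592)/(-1728 + 40855) = -88776/39127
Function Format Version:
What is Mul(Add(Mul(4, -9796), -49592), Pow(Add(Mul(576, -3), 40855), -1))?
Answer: Rational(-88776, 39127) ≈ -2.2689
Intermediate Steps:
Mul(Add(Mul(4, -9796), -49592), Pow(Add(Mul(576, -3), 40855), -1)) = Mul(Add(-39184, -49592), Pow(Add(-1728, 40855), -1)) = Mul(-88776, Pow(39127, -1)) = Mul(-88776, Rational(1, 39127)) = Rational(-88776, 39127)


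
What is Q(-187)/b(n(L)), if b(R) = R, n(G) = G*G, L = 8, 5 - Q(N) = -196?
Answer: 201/64 ≈ 3.1406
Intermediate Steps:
Q(N) = 201 (Q(N) = 5 - 1*(-196) = 5 + 196 = 201)
n(G) = G²
Q(-187)/b(n(L)) = 201/(8²) = 201/64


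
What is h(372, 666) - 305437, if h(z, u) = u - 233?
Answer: -305004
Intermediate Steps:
h(z, u) = -233 + u
h(372, 666) - 305437 = (-233 + 666) - 305437 = 433 - 305437 = -305004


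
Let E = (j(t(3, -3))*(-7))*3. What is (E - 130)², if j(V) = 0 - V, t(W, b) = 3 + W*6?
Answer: 96721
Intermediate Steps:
t(W, b) = 3 + 6*W
j(V) = -V
E = 441 (E = (-(3 + 6*3)*(-7))*3 = (-(3 + 18)*(-7))*3 = (-1*21*(-7))*3 = -21*(-7)*3 = 147*3 = 441)
(E - 130)² = (441 - 130)² = 311² = 96721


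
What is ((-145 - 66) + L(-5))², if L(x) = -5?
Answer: 46656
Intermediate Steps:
((-145 - 66) + L(-5))² = ((-145 - 66) - 5)² = (-211 - 5)² = (-216)² = 46656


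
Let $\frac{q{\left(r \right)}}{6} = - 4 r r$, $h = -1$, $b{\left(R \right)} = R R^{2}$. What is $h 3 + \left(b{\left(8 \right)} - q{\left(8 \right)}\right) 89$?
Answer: $182269$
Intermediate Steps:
$b{\left(R \right)} = R^{3}$
$q{\left(r \right)} = - 24 r^{2}$ ($q{\left(r \right)} = 6 - 4 r r = 6 \left(- 4 r^{2}\right) = - 24 r^{2}$)
$h 3 + \left(b{\left(8 \right)} - q{\left(8 \right)}\right) 89 = \left(-1\right) 3 + \left(8^{3} - - 24 \cdot 8^{2}\right) 89 = -3 + \left(512 - \left(-24\right) 64\right) 89 = -3 + \left(512 - -1536\right) 89 = -3 + \left(512 + 1536\right) 89 = -3 + 2048 \cdot 89 = -3 + 182272 = 182269$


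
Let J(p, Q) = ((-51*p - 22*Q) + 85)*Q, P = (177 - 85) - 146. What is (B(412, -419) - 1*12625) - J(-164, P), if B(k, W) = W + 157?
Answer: 507511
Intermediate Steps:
B(k, W) = 157 + W
P = -54 (P = 92 - 146 = -54)
J(p, Q) = Q*(85 - 51*p - 22*Q) (J(p, Q) = (85 - 51*p - 22*Q)*Q = Q*(85 - 51*p - 22*Q))
(B(412, -419) - 1*12625) - J(-164, P) = ((157 - 419) - 1*12625) - (-54)*(85 - 51*(-164) - 22*(-54)) = (-262 - 12625) - (-54)*(85 + 8364 + 1188) = -12887 - (-54)*9637 = -12887 - 1*(-520398) = -12887 + 520398 = 507511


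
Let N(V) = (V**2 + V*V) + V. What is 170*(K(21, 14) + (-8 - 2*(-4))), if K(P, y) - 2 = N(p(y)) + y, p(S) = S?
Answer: 71740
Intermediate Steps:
N(V) = V + 2*V**2 (N(V) = (V**2 + V**2) + V = 2*V**2 + V = V + 2*V**2)
K(P, y) = 2 + y + y*(1 + 2*y) (K(P, y) = 2 + (y*(1 + 2*y) + y) = 2 + (y + y*(1 + 2*y)) = 2 + y + y*(1 + 2*y))
170*(K(21, 14) + (-8 - 2*(-4))) = 170*((2 + 2*14 + 2*14**2) + (-8 - 2*(-4))) = 170*((2 + 28 + 2*196) + (-8 + 8)) = 170*((2 + 28 + 392) + 0) = 170*(422 + 0) = 170*422 = 71740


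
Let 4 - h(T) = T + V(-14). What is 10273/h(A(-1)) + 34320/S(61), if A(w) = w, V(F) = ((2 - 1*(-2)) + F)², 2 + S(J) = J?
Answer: 2654293/5605 ≈ 473.56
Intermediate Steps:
S(J) = -2 + J
V(F) = (4 + F)² (V(F) = ((2 + 2) + F)² = (4 + F)²)
h(T) = -96 - T (h(T) = 4 - (T + (4 - 14)²) = 4 - (T + (-10)²) = 4 - (T + 100) = 4 - (100 + T) = 4 + (-100 - T) = -96 - T)
10273/h(A(-1)) + 34320/S(61) = 10273/(-96 - 1*(-1)) + 34320/(-2 + 61) = 10273/(-96 + 1) + 34320/59 = 10273/(-95) + 34320*(1/59) = 10273*(-1/95) + 34320/59 = -10273/95 + 34320/59 = 2654293/5605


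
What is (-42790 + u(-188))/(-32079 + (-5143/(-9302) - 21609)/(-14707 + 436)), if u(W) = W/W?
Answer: 5680190200338/4258249100743 ≈ 1.3339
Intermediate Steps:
u(W) = 1
(-42790 + u(-188))/(-32079 + (-5143/(-9302) - 21609)/(-14707 + 436)) = (-42790 + 1)/(-32079 + (-5143/(-9302) - 21609)/(-14707 + 436)) = -42789/(-32079 + (-5143*(-1/9302) - 21609)/(-14271)) = -42789/(-32079 + (5143/9302 - 21609)*(-1/14271)) = -42789/(-32079 - 201001775/9302*(-1/14271)) = -42789/(-32079 + 201001775/132748842) = -42789/(-4258249100743/132748842) = -42789*(-132748842/4258249100743) = 5680190200338/4258249100743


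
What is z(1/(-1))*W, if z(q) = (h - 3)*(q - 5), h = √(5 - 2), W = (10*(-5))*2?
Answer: -1800 + 600*√3 ≈ -760.77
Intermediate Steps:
W = -100 (W = -50*2 = -100)
h = √3 ≈ 1.7320
z(q) = (-5 + q)*(-3 + √3) (z(q) = (√3 - 3)*(q - 5) = (-3 + √3)*(-5 + q) = (-5 + q)*(-3 + √3))
z(1/(-1))*W = (15 - 5*√3 - 3/(-1) + √3/(-1))*(-100) = (15 - 5*√3 - 3*(-1) - √3)*(-100) = (15 - 5*√3 + 3 - √3)*(-100) = (18 - 6*√3)*(-100) = -1800 + 600*√3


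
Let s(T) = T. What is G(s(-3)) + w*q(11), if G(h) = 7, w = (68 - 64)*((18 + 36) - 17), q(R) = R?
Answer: 1635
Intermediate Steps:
w = 148 (w = 4*(54 - 17) = 4*37 = 148)
G(s(-3)) + w*q(11) = 7 + 148*11 = 7 + 1628 = 1635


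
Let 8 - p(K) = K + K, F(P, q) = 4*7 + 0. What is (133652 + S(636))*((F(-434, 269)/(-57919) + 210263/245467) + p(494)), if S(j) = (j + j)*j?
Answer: -13122252792761085836/14217203173 ≈ -9.2298e+8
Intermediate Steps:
F(P, q) = 28 (F(P, q) = 28 + 0 = 28)
p(K) = 8 - 2*K (p(K) = 8 - (K + K) = 8 - 2*K)
S(j) = 2*j**2 (S(j) = (2*j)*j = 2*j**2)
(133652 + S(636))*((F(-434, 269)/(-57919) + 210263/245467) + p(494)) = (133652 + 2*636**2)*((28/(-57919) + 210263/245467) + (8 - 2*494)) = (133652 + 2*404496)*((28*(-1/57919) + 210263*(1/245467)) + (8 - 988)) = (133652 + 808992)*((-28/57919 + 210263/245467) - 980) = 942644*(12171349621/14217203173 - 980) = 942644*(-13920687759919/14217203173) = -13122252792761085836/14217203173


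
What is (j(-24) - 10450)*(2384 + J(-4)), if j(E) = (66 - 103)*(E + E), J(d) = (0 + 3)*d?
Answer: -20574728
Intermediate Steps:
J(d) = 3*d
j(E) = -74*E
(j(-24) - 10450)*(2384 + J(-4)) = (-74*(-24) - 10450)*(2384 + 3*(-4)) = (1776 - 10450)*(2384 - 12) = -8674*2372 = -20574728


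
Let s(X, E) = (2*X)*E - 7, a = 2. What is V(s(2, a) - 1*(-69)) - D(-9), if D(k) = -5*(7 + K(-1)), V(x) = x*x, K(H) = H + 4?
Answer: 4950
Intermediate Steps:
K(H) = 4 + H
s(X, E) = -7 + 2*E*X (s(X, E) = 2*E*X - 7 = -7 + 2*E*X)
V(x) = x²
D(k) = -50 (D(k) = -5*(7 + (4 - 1)) = -5*(7 + 3) = -5*10 = -50)
V(s(2, a) - 1*(-69)) - D(-9) = ((-7 + 2*2*2) - 1*(-69))² - 1*(-50) = ((-7 + 8) + 69)² + 50 = (1 + 69)² + 50 = 70² + 50 = 4900 + 50 = 4950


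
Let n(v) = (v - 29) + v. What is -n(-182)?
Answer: 393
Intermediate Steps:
n(v) = -29 + 2*v (n(v) = (-29 + v) + v = -29 + 2*v)
-n(-182) = -(-29 + 2*(-182)) = -(-29 - 364) = -1*(-393) = 393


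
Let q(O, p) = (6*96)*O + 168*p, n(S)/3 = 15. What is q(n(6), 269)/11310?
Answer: 11852/1885 ≈ 6.2875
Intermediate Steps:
n(S) = 45 (n(S) = 3*15 = 45)
q(O, p) = 168*p + 576*O (q(O, p) = 576*O + 168*p = 168*p + 576*O)
q(n(6), 269)/11310 = (168*269 + 576*45)/11310 = (45192 + 25920)*(1/11310) = 71112*(1/11310) = 11852/1885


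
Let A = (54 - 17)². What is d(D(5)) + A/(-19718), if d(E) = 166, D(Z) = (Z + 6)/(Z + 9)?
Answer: 3271819/19718 ≈ 165.93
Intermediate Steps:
D(Z) = (6 + Z)/(9 + Z)
A = 1369 (A = 37² = 1369)
d(D(5)) + A/(-19718) = 166 + 1369/(-19718) = 166 + 1369*(-1/19718) = 166 - 1369/19718 = 3271819/19718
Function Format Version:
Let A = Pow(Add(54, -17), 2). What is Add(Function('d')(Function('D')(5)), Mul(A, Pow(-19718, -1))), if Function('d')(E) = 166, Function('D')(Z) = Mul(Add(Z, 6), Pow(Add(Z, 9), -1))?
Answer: Rational(3271819, 19718) ≈ 165.93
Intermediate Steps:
Function('D')(Z) = Mul(Pow(Add(9, Z), -1), Add(6, Z)) (Function('D')(Z) = Mul(Add(6, Z), Pow(Add(9, Z), -1)) = Mul(Pow(Add(9, Z), -1), Add(6, Z)))
A = 1369 (A = Pow(37, 2) = 1369)
Add(Function('d')(Function('D')(5)), Mul(A, Pow(-19718, -1))) = Add(166, Mul(1369, Pow(-19718, -1))) = Add(166, Mul(1369, Rational(-1, 19718))) = Add(166, Rational(-1369, 19718)) = Rational(3271819, 19718)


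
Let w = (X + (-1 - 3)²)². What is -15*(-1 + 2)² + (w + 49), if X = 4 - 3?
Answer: 323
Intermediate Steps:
X = 1
w = 289 (w = (1 + (-1 - 3)²)² = (1 + (-4)²)² = (1 + 16)² = 17² = 289)
-15*(-1 + 2)² + (w + 49) = -15*(-1 + 2)² + (289 + 49) = -15*1² + 338 = -15*1 + 338 = -15 + 338 = 323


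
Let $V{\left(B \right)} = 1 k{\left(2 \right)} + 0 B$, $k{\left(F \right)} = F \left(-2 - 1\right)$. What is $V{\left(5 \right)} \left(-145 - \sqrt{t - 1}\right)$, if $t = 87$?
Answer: $870 + 6 \sqrt{86} \approx 925.64$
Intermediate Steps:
$k{\left(F \right)} = - 3 F$ ($k{\left(F \right)} = F \left(-3\right) = - 3 F$)
$V{\left(B \right)} = -6$ ($V{\left(B \right)} = 1 \left(\left(-3\right) 2\right) + 0 B = 1 \left(-6\right) + 0 = -6 + 0 = -6$)
$V{\left(5 \right)} \left(-145 - \sqrt{t - 1}\right) = - 6 \left(-145 - \sqrt{87 - 1}\right) = - 6 \left(-145 - \sqrt{86}\right) = 870 + 6 \sqrt{86}$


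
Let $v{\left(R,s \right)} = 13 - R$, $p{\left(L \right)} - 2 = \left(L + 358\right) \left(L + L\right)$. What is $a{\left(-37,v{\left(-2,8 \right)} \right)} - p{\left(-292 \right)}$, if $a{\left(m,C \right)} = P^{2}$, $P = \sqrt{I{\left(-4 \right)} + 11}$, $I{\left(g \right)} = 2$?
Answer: $38555$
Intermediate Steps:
$p{\left(L \right)} = 2 + 2 L \left(358 + L\right)$ ($p{\left(L \right)} = 2 + \left(L + 358\right) \left(L + L\right) = 2 + \left(358 + L\right) 2 L = 2 + 2 L \left(358 + L\right)$)
$P = \sqrt{13}$ ($P = \sqrt{2 + 11} = \sqrt{13} \approx 3.6056$)
$a{\left(m,C \right)} = 13$ ($a{\left(m,C \right)} = \left(\sqrt{13}\right)^{2} = 13$)
$a{\left(-37,v{\left(-2,8 \right)} \right)} - p{\left(-292 \right)} = 13 - \left(2 + 2 \left(-292\right)^{2} + 716 \left(-292\right)\right) = 13 - \left(2 + 2 \cdot 85264 - 209072\right) = 13 - \left(2 + 170528 - 209072\right) = 13 - -38542 = 13 + 38542 = 38555$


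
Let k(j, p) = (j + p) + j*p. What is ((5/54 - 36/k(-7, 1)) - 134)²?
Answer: 8474859481/492804 ≈ 17197.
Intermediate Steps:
k(j, p) = j + p + j*p
((5/54 - 36/k(-7, 1)) - 134)² = ((5/54 - 36/(-7 + 1 - 7*1)) - 134)² = ((5*(1/54) - 36/(-7 + 1 - 7)) - 134)² = ((5/54 - 36/(-13)) - 134)² = ((5/54 - 36*(-1/13)) - 134)² = ((5/54 + 36/13) - 134)² = (2009/702 - 134)² = (-92059/702)² = 8474859481/492804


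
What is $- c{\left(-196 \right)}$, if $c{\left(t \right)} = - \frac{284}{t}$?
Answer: $- \frac{71}{49} \approx -1.449$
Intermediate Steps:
$- c{\left(-196 \right)} = - \frac{-284}{-196} = - \frac{\left(-284\right) \left(-1\right)}{196} = \left(-1\right) \frac{71}{49} = - \frac{71}{49}$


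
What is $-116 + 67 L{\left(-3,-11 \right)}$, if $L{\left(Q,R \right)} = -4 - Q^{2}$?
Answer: $-987$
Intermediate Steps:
$-116 + 67 L{\left(-3,-11 \right)} = -116 + 67 \left(-4 - \left(-3\right)^{2}\right) = -116 + 67 \left(-4 - 9\right) = -116 + 67 \left(-13\right) = -116 - 871 = -987$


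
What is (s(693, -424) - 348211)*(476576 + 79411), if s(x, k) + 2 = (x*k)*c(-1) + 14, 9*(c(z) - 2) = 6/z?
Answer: -411416480325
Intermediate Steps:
c(z) = 2 + 2/(3*z) (c(z) = 2 + (6/z)/9 = 2 + 2/(3*z))
s(x, k) = 12 + 4*k*x/3 (s(x, k) = -2 + ((x*k)*(2 + (⅔)/(-1)) + 14) = -2 + ((k*x)*(2 + (⅔)*(-1)) + 14) = -2 + ((k*x)*(2 - ⅔) + 14) = -2 + ((k*x)*(4/3) + 14) = -2 + (4*k*x/3 + 14) = -2 + (14 + 4*k*x/3) = 12 + 4*k*x/3)
(s(693, -424) - 348211)*(476576 + 79411) = ((12 + (4/3)*(-424)*693) - 348211)*(476576 + 79411) = ((12 - 391776) - 348211)*555987 = (-391764 - 348211)*555987 = -739975*555987 = -411416480325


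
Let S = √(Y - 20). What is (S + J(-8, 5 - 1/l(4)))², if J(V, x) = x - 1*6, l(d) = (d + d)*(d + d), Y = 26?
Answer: 28801/4096 - 65*√6/32 ≈ 2.0560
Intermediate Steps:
l(d) = 4*d² (l(d) = (2*d)*(2*d) = 4*d²)
J(V, x) = -6 + x (J(V, x) = x - 6 = -6 + x)
S = √6 (S = √(26 - 20) = √6 ≈ 2.4495)
(S + J(-8, 5 - 1/l(4)))² = (√6 + (-6 + (5 - 1/(4*4²))))² = (√6 + (-6 + (5 - 1/(4*16))))² = (√6 + (-6 + (5 - 1/64)))² = (√6 + (-6 + 319/64))² = (√6 - 65/64)² = (-65/64 + √6)²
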